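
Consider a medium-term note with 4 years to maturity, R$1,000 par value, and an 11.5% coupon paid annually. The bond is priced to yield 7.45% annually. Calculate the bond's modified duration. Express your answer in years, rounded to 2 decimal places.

Periodic yield y = 0.0745. First find Macaulay duration:
  t   CF        PV=CF/(1+0.0745)^t    t·PV
  1       115.00       107.0265       107.0265
  2       115.00        99.6059       199.2118
  3       115.00        92.6998       278.0993
  4     1,115.00       836.4677     3,345.8709
  Σ                  1,135.7999     3,930.2085
P = 1,135.7999; Macaulay duration = 3,930.2085 / 1,135.7999 = 3.46030 years.
Modified duration = D_Mac / (1 + y) = 3.46030 / 1.0745 = 3.22038 years.

3.22 years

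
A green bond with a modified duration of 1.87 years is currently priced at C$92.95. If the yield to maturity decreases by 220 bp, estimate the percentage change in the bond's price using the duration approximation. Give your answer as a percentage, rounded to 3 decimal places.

+4.114%

Duration approximation: ΔP/P ≈ -D_mod · Δy = -1.87 × (-0.022) = +0.041140.
As a percentage: +4.1140%.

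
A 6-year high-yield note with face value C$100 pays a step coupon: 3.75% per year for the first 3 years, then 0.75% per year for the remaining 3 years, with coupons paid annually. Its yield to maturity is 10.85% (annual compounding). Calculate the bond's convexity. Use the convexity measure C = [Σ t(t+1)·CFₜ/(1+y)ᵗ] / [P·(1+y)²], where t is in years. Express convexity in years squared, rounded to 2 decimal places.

29.83

With y = 0.1085:
  t   CF        PV=CF/(1+0.1085)^t    t·PV        t(t+1)·PV
  1         3.75         3.3829         3.3829           6.7659
  2         3.75         3.0518         6.1037          18.3110
  3         3.75         2.7531         8.2593          33.0374
  4         0.75         0.4967         1.9869           9.9346
  5         0.75         0.4481         2.2405          13.4432
  6       100.75        54.3039       325.8233       2,280.7630
  Σ                     64.4366       347.7967       2,362.2550
P = 64.4366.
Convexity = Σ t(t+1)·PV / [P·(1+y)²] = 2,362.2550 / (64.4366 × 1.228772) = 29.83477.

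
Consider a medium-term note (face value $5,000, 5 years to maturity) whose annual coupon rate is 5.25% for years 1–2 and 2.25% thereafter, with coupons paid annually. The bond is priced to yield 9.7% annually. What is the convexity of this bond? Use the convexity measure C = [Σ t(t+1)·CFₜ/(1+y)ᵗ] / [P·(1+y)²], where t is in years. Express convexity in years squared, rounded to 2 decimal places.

With y = 0.097:
  t   CF        PV=CF/(1+0.097)^t    t·PV        t(t+1)·PV
  1       262.50       239.2890       239.2890         478.5779
  2       262.50       218.1303       436.2607       1,308.7820
  3       112.50        85.2183       255.6548       1,022.6191
  4       112.50        77.6830       310.7320       1,553.6601
  5     5,112.50     3,218.1048    16,090.5240      96,543.1440
  Σ                  3,838.4254    17,332.4604     100,906.7831
P = 3,838.4254.
Convexity = Σ t(t+1)·PV / [P·(1+y)²] = 100,906.7831 / (3,838.4254 × 1.203409) = 21.84510.

21.85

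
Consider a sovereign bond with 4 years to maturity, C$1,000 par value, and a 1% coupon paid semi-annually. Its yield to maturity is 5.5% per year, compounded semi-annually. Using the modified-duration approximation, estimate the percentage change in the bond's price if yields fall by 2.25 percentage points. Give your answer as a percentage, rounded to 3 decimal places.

+8.591%

Periodic yield y = 0.0275. Modified duration first:
  t   CF        PV=CF/(1+0.0275)^t    t·PV
  1         5.00         4.8662         4.8662
  2         5.00         4.7359         9.4719
  3         5.00         4.6092        13.8276
  4         5.00         4.4858        17.9433
  5         5.00         4.3658        21.8288
  6         5.00         4.2489        25.4935
  7         5.00         4.1352        28.9464
  8     1,005.00       808.9309     6,471.4471
  Σ                    840.3779     6,593.8249
P = 840.3779; D_Mac = 7.84626 half-year periods = 3.92313 yrs; D_mod = 3.92313/(1+0.0275) = 3.81813 yrs.
ΔP/P ≈ -D_mod · Δy = -3.81813 × (-0.0225) = +0.085908 = +8.5908%.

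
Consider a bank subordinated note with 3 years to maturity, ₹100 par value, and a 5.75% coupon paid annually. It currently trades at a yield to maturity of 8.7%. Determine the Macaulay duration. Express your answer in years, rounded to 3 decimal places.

2.833 years

Periodic yield y = 0.087. Discount each cash flow and weight by its year:
  t   CF        PV=CF/(1+0.087)^t    t·PV
  1         5.75         5.2898         5.2898
  2         5.75         4.8664         9.7328
  3       105.75        82.3364       247.0091
  Σ                     92.4926       262.0317
Price P = Σ PV = 92.4926.
Macaulay duration = Σ(t·PV) / P = 262.0317 / 92.4926 = 2.83300 years.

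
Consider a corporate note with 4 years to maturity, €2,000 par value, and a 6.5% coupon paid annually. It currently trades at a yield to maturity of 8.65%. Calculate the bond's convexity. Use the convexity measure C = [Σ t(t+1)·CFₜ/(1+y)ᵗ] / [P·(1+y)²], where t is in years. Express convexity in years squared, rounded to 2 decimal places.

14.89

With y = 0.0865:
  t   CF        PV=CF/(1+0.0865)^t    t·PV        t(t+1)·PV
  1       130.00       119.6503       119.6503         239.3005
  2       130.00       110.1245       220.2490         660.7469
  3       130.00       101.3571       304.0713       1,216.2852
  4     2,130.00     1,528.4832     6,113.9330      30,569.6648
  Σ                  1,859.6151     6,757.9035      32,685.9974
P = 1,859.6151.
Convexity = Σ t(t+1)·PV / [P·(1+y)²] = 32,685.9974 / (1,859.6151 × 1.180482) = 14.88947.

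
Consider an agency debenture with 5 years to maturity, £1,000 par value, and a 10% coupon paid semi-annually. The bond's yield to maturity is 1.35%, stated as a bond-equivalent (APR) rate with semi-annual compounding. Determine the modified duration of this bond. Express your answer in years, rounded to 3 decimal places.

4.197 years

Periodic yield y = 0.00675. First find Macaulay duration:
  t   CF        PV=CF/(1+0.00675)^t    t·PV
  1        50.00        49.6648        49.6648
  2        50.00        49.3318        98.6635
  3        50.00        49.0010       147.0030
  4        50.00        48.6725       194.6899
  5        50.00        48.3461       241.7307
  6        50.00        48.0220       288.1320
  7        50.00        47.7000       333.9001
  8        50.00        47.3802       379.0416
  9        50.00        47.0625       423.5628
  10    1,050.00       981.6867     9,816.8672
  Σ                  1,416.8676    11,973.2556
P = 1,416.8676; Macaulay duration = 11,973.2556 / 1,416.8676 = 8.45051 half-year periods = 4.22526 years.
Modified duration = D_Mac / (1 + y) = 4.22526 / 1.00675 = 4.19693 years.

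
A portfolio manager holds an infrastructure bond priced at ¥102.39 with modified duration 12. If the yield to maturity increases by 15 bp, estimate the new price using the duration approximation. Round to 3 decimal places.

Duration approximation: ΔP/P ≈ -D_mod · Δy = -12 × (+0.0015) = -0.018000.
New price ≈ 102.39 × (1 - 0.018000) = 100.54698.

¥100.547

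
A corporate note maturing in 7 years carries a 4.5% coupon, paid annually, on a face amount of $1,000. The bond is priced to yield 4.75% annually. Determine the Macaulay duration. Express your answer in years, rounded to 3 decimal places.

Periodic yield y = 0.0475. Discount each cash flow and weight by its year:
  t   CF        PV=CF/(1+0.0475)^t    t·PV
  1        45.00        42.9594        42.9594
  2        45.00        41.0114        82.0228
  3        45.00        39.1517       117.4550
  4        45.00        37.3763       149.5052
  5        45.00        35.6814       178.4072
  6        45.00        34.0634       204.3806
  7     1,045.00       755.1584     5,286.1089
  Σ                    985.4021     6,060.8392
Price P = Σ PV = 985.4021.
Macaulay duration = Σ(t·PV) / P = 6,060.8392 / 985.4021 = 6.15063 years.

6.151 years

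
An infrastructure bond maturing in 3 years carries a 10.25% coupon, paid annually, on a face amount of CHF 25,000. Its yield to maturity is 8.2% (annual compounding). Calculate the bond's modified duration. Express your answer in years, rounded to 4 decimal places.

2.5294 years

Periodic yield y = 0.082. First find Macaulay duration:
  t   CF        PV=CF/(1+0.082)^t    t·PV
  1     2,562.50     2,368.2994     2,368.2994
  2     2,562.50     2,188.8165     4,377.6330
  3    27,562.50    21,758.8944    65,276.6832
  Σ                 26,316.0103    72,022.6156
P = 26,316.0103; Macaulay duration = 72,022.6156 / 26,316.0103 = 2.73684 years.
Modified duration = D_Mac / (1 + y) = 2.73684 / 1.082 = 2.52942 years.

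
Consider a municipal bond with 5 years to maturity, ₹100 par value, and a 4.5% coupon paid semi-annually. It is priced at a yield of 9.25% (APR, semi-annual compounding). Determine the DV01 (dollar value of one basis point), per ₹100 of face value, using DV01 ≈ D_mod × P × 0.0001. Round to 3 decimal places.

₹0.035

Periodic yield y = 0.04625.
  t   CF        PV=CF/(1+0.04625)^t    t·PV
  1         2.25         2.1505         2.1505
  2         2.25         2.0555         4.1109
  3         2.25         1.9646         5.8938
  4         2.25         1.8778         7.5110
  5         2.25         1.7948         8.9738
  6         2.25         1.7154        10.2925
  7         2.25         1.6396        11.4771
  8         2.25         1.5671        12.5369
  9         2.25         1.4978        13.4805
  10      102.25        65.0592       650.5918
  Σ                     81.3223       727.0189
P = 81.3223; D_Mac = 8.93997 half-year periods = 4.46999 yrs; D_mod = 4.27239 yrs.
DV01 ≈ 4.27239 × 81.3223 × 0.0001 = 0.034744.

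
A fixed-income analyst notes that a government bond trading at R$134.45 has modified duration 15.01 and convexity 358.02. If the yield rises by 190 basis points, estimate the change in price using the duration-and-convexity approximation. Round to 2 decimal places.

-R$29.66

Duration effect: -D_mod·Δy = -15.01 × (+0.019) = -0.285190
Convexity effect: ½·C·(Δy)² = 0.5 × 358.02 × (0.019)² = +0.06462261
ΔP/P ≈ -0.285190 + 0.06462261 = -0.22056739
ΔP ≈ 134.45 × (-0.22056739) = -29.6552855855.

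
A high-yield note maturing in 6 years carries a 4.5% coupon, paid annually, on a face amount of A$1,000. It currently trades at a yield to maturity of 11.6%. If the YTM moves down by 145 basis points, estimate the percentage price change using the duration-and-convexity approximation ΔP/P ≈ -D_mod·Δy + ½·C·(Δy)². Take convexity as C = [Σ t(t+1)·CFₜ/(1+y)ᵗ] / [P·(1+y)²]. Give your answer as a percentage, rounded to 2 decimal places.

+7.12%

With y = 0.116:
  t   CF        PV=CF/(1+0.116)^t    t·PV        t(t+1)·PV
  1        45.00        40.3226        40.3226          80.6452
  2        45.00        36.1313        72.2627         216.7881
  3        45.00        32.3758        97.1273         388.5091
  4        45.00        29.0105       116.0421         580.2107
  5        45.00        25.9951       129.9755         779.8531
  6     1,045.00       540.9176     3,245.5057      22,718.5397
  Σ                    704.7529     3,701.2359      24,764.5458
P = 704.7529; D_Mac = 5.25182 yrs; D_mod = 4.70593 yrs; C = 28.21403.
Duration effect: -4.70593 × (-0.0145) = +0.068236
Convexity effect: 0.5 × 28.21403 × (-0.0145)² = +0.0029660
ΔP/P ≈ +0.068236 + 0.0029660 = +0.071202 = +7.1202%.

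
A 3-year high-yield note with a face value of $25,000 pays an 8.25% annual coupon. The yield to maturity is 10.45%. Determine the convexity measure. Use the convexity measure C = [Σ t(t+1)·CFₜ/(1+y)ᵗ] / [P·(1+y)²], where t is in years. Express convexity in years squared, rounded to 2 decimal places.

With y = 0.1045:
  t   CF        PV=CF/(1+0.1045)^t    t·PV        t(t+1)·PV
  1     2,062.50     1,867.3608     1,867.3608       3,734.7216
  2     2,062.50     1,690.6843     3,381.3686      10,144.1057
  3    27,062.50    20,084.9499    60,254.8497     241,019.3990
  Σ                 23,642.9950    65,503.5791     254,898.2263
P = 23,642.9950.
Convexity = Σ t(t+1)·PV / [P·(1+y)²] = 254,898.2263 / (23,642.9950 × 1.219920) = 8.83757.

8.84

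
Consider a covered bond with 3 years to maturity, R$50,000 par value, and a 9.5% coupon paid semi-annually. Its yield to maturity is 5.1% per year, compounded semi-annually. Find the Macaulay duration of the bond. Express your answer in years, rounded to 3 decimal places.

Periodic yield y = 0.0255. Discount each cash flow and weight by its period:
  t   CF        PV=CF/(1+0.0255)^t    t·PV
  1     2,375.00     2,315.9434     2,315.9434
  2     2,375.00     2,258.3554     4,516.7108
  3     2,375.00     2,202.1993     6,606.5979
  4     2,375.00     2,147.4396     8,589.7584
  5     2,375.00     2,094.0415    10,470.2076
  6    52,375.00    45,030.8399   270,185.0396
  Σ                 56,048.8192   302,684.2577
Price P = Σ PV = 56,048.8192.
Macaulay duration = Σ(t·PV) / P = 302,684.2577 / 56,048.8192 = 5.40037 half-year periods.
In years: 5.40037 / 2 = 2.70018 years.

2.700 years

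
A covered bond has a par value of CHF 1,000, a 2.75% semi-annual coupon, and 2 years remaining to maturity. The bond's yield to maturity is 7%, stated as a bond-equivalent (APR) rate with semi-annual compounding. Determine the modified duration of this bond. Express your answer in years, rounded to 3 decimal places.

1.892 years

Periodic yield y = 0.035. First find Macaulay duration:
  t   CF        PV=CF/(1+0.035)^t    t·PV
  1        13.75        13.2850        13.2850
  2        13.75        12.8358        25.6715
  3        13.75        12.4017        37.2051
  4     1,013.75       883.4246     3,533.6982
  Σ                    921.9471     3,609.8599
P = 921.9471; Macaulay duration = 3,609.8599 / 921.9471 = 3.91547 half-year periods = 1.95774 years.
Modified duration = D_Mac / (1 + y) = 1.95774 / 1.035 = 1.89153 years.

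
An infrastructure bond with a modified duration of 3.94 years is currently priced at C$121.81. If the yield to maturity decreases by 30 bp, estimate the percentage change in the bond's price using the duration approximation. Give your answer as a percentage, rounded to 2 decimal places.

+1.18%

Duration approximation: ΔP/P ≈ -D_mod · Δy = -3.94 × (-0.003) = +0.011820.
As a percentage: +1.1820%.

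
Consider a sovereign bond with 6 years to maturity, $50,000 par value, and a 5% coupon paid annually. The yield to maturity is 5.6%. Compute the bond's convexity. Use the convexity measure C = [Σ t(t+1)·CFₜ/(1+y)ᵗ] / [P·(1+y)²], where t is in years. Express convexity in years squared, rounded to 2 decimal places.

32.00

With y = 0.056:
  t   CF        PV=CF/(1+0.056)^t    t·PV        t(t+1)·PV
  1     2,500.00     2,367.4242     2,367.4242       4,734.8485
  2     2,500.00     2,241.8790     4,483.7580      13,451.2741
  3     2,500.00     2,122.9915     6,368.9745      25,475.8979
  4     2,500.00     2,010.4086     8,041.6344      40,208.1722
  5     2,500.00     1,903.7960     9,518.9802      57,113.8810
  6    52,500.00    37,859.5802   227,157.4813   1,590,102.3690
  Σ                 48,506.0796   257,938.2527   1,731,086.4428
P = 48,506.0796.
Convexity = Σ t(t+1)·PV / [P·(1+y)²] = 1,731,086.4428 / (48,506.0796 × 1.115136) = 32.00330.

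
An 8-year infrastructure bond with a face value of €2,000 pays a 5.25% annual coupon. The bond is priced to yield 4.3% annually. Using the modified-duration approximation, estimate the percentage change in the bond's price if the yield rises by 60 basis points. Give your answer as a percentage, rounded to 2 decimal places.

Periodic yield y = 0.043. Modified duration first:
  t   CF        PV=CF/(1+0.043)^t    t·PV
  1       105.00       100.6711       100.6711
  2       105.00        96.5207       193.0415
  3       105.00        92.5415       277.6244
  4       105.00        88.7262       354.9050
  5       105.00        85.0683       425.3415
  6       105.00        81.5612       489.3670
  7       105.00        78.1986       547.3904
  8     2,105.00     1,503.0646    12,024.5164
  Σ                  2,126.3522    14,412.8573
P = 2,126.3522; D_Mac = 6.77821 yrs; D_mod = 6.77821/(1+0.043) = 6.49876 yrs.
ΔP/P ≈ -D_mod · Δy = -6.49876 × (+0.006) = -0.038993 = -3.8993%.

-3.90%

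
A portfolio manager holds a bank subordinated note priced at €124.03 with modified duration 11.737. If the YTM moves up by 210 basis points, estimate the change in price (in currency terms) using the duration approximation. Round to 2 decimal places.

-€30.57

Duration approximation: ΔP/P ≈ -D_mod · Δy = -11.737 × (+0.021) = -0.246477.
ΔP ≈ 124.03 × (-0.246477) = -30.57054231.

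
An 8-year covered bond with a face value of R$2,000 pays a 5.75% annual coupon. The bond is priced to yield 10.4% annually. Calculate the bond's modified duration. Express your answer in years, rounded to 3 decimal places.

5.791 years

Periodic yield y = 0.104. First find Macaulay duration:
  t   CF        PV=CF/(1+0.104)^t    t·PV
  1       115.00       104.1667       104.1667
  2       115.00        94.3539       188.7077
  3       115.00        85.4655       256.3964
  4       115.00        77.4144       309.6575
  5       115.00        70.1217       350.6085
  6       115.00        63.5160       381.0962
  7       115.00        57.5326       402.7285
  8     2,115.00       958.4242     7,667.3938
  Σ                  1,510.9950     9,660.7553
P = 1,510.9950; Macaulay duration = 9,660.7553 / 1,510.9950 = 6.39364 years.
Modified duration = D_Mac / (1 + y) = 6.39364 / 1.104 = 5.79134 years.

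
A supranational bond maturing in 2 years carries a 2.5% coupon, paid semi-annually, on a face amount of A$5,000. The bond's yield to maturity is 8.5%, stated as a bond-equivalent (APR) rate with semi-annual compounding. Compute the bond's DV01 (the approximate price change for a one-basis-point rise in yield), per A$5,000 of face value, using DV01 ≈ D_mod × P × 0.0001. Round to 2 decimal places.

Periodic yield y = 0.0425.
  t   CF        PV=CF/(1+0.0425)^t    t·PV
  1        62.50        59.9520        59.9520
  2        62.50        57.5080       115.0159
  3        62.50        55.1635       165.4905
  4     5,062.50     4,286.0850    17,144.3401
  Σ                  4,458.7085    17,484.7985
P = 4,458.7085; D_Mac = 3.92149 half-year periods = 1.96075 yrs; D_mod = 1.88081 yrs.
DV01 ≈ 1.88081 × 4,458.7085 × 0.0001 = 0.838599.

A$0.84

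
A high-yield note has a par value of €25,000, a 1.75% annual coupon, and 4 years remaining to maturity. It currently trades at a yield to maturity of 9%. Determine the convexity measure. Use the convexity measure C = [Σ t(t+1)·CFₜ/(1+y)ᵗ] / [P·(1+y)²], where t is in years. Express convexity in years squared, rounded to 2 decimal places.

16.17

With y = 0.09:
  t   CF        PV=CF/(1+0.09)^t    t·PV        t(t+1)·PV
  1       437.50       401.3761       401.3761         802.7523
  2       437.50       368.2350       736.4700       2,209.4100
  3       437.50       337.8303     1,013.4908       4,053.9633
  4    25,437.50    18,020.5663    72,082.2652     360,411.3261
  Σ                 19,128.0077    74,233.6022     367,477.4517
P = 19,128.0077.
Convexity = Σ t(t+1)·PV / [P·(1+y)²] = 367,477.4517 / (19,128.0077 × 1.188100) = 16.16992.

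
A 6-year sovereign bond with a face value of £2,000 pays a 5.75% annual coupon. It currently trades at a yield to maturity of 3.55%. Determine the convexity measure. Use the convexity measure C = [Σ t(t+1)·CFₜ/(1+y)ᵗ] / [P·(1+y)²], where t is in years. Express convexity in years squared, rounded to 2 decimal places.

33.00

With y = 0.0355:
  t   CF        PV=CF/(1+0.0355)^t    t·PV        t(t+1)·PV
  1       115.00       111.0575       111.0575         222.1149
  2       115.00       107.2501       214.5002         643.5005
  3       115.00       103.5732       310.7197       1,242.8788
  4       115.00       100.0224       400.0897       2,000.4487
  5       115.00        96.5934       482.9669       2,897.8011
  6     2,115.00     1,715.5752    10,293.4510      72,054.1572
  Σ                  2,234.0718    11,812.7850      79,060.9013
P = 2,234.0718.
Convexity = Σ t(t+1)·PV / [P·(1+y)²] = 79,060.9013 / (2,234.0718 × 1.072260) = 33.00384.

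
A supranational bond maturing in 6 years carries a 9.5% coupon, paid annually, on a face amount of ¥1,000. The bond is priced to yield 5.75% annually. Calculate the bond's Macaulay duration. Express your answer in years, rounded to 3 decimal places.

Periodic yield y = 0.0575. Discount each cash flow and weight by its year:
  t   CF        PV=CF/(1+0.0575)^t    t·PV
  1        95.00        89.8345        89.8345
  2        95.00        84.9499       169.8998
  3        95.00        80.3309       240.9926
  4        95.00        75.9630       303.8520
  5        95.00        71.8326       359.1631
  6     1,095.00       782.9461     4,697.6766
  Σ                  1,185.8570     5,861.4186
Price P = Σ PV = 1,185.8570.
Macaulay duration = Σ(t·PV) / P = 5,861.4186 / 1,185.8570 = 4.94277 years.

4.943 years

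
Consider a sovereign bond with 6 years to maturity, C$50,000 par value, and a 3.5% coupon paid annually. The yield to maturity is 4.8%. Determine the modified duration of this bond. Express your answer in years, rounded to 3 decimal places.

Periodic yield y = 0.048. First find Macaulay duration:
  t   CF        PV=CF/(1+0.048)^t    t·PV
  1     1,750.00     1,669.8473     1,669.8473
  2     1,750.00     1,593.3658     3,186.7315
  3     1,750.00     1,520.3872     4,561.1616
  4     1,750.00     1,450.7511     5,803.0045
  5     1,750.00     1,384.3045     6,921.5226
  6    51,750.00    39,060.9371   234,365.6227
  Σ                 46,679.5930   256,507.8902
P = 46,679.5930; Macaulay duration = 256,507.8902 / 46,679.5930 = 5.49508 years.
Modified duration = D_Mac / (1 + y) = 5.49508 / 1.048 = 5.24339 years.

5.243 years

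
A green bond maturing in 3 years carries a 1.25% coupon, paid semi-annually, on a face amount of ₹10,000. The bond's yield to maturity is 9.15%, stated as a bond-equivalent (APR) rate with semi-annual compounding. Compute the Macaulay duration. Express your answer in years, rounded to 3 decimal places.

2.947 years

Periodic yield y = 0.04575. Discount each cash flow and weight by its period:
  t   CF        PV=CF/(1+0.04575)^t    t·PV
  1        62.50        59.7657        59.7657
  2        62.50        57.1511       114.3021
  3        62.50        54.6508       163.9524
  4        62.50        52.2599       209.0396
  5        62.50        49.9736       249.8680
  6    10,062.50     7,693.7603    46,162.5620
  Σ                  7,967.5614    46,959.4898
Price P = Σ PV = 7,967.5614.
Macaulay duration = Σ(t·PV) / P = 46,959.4898 / 7,967.5614 = 5.89383 half-year periods.
In years: 5.89383 / 2 = 2.94692 years.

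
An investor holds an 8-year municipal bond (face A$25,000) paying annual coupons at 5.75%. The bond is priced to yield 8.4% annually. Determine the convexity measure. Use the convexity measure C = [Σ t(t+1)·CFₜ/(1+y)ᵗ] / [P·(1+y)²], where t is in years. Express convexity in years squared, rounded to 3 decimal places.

46.239

With y = 0.084:
  t   CF        PV=CF/(1+0.084)^t    t·PV        t(t+1)·PV
  1     1,437.50     1,326.1070     1,326.1070       2,652.2140
  2     1,437.50     1,223.3460     2,446.6919       7,340.0757
  3     1,437.50     1,128.5479     3,385.6438      13,542.5751
  4     1,437.50     1,041.0959     4,164.3835      20,821.9174
  5     1,437.50       960.4205     4,802.1027      28,812.6164
  6     1,437.50       885.9968     5,315.9809      37,211.8662
  7     1,437.50       817.3402     5,721.3816      45,771.0531
  8    26,437.50    13,867.1153   110,936.9225     998,432.3028
  Σ                 21,249.9697   138,099.2140   1,154,584.6208
P = 21,249.9697.
Convexity = Σ t(t+1)·PV / [P·(1+y)²] = 1,154,584.6208 / (21,249.9697 × 1.175056) = 46.23905.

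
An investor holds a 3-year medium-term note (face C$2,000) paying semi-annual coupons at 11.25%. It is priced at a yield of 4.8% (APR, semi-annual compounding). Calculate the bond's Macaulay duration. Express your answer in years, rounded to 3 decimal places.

Periodic yield y = 0.024. Discount each cash flow and weight by its period:
  t   CF        PV=CF/(1+0.024)^t    t·PV
  1       112.50       109.8633       109.8633
  2       112.50       107.2884       214.5767
  3       112.50       104.7738       314.3214
  4       112.50       102.3182       409.2726
  5       112.50        99.9201       499.6004
  6     2,112.50     1,832.3017    10,993.8100
  Σ                  2,356.4653    12,541.4444
Price P = Σ PV = 2,356.4653.
Macaulay duration = Σ(t·PV) / P = 12,541.4444 / 2,356.4653 = 5.32214 half-year periods.
In years: 5.32214 / 2 = 2.66107 years.

2.661 years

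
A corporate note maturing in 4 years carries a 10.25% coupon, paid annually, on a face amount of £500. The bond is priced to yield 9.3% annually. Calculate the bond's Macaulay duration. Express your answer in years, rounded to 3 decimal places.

3.484 years

Periodic yield y = 0.093. Discount each cash flow and weight by its year:
  t   CF        PV=CF/(1+0.093)^t    t·PV
  1        51.25        46.8893        46.8893
  2        51.25        42.8996        85.7993
  3        51.25        39.2494       117.7483
  4       551.25       386.2495     1,544.9981
  Σ                    515.2879     1,795.4349
Price P = Σ PV = 515.2879.
Macaulay duration = Σ(t·PV) / P = 1,795.4349 / 515.2879 = 3.48433 years.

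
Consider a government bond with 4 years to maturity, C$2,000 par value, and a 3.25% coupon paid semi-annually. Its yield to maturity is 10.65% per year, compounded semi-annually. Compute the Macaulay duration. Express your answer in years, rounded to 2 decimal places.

3.74 years

Periodic yield y = 0.05325. Discount each cash flow and weight by its period:
  t   CF        PV=CF/(1+0.05325)^t    t·PV
  1        32.50        30.8569        30.8569
  2        32.50        29.2968        58.5936
  3        32.50        27.8156        83.4469
  4        32.50        26.4093       105.6373
  5        32.50        25.0741       125.3707
  6        32.50        23.8064       142.8387
  7        32.50        22.6028       158.2199
  8     2,032.50     1,342.0813    10,736.6501
  Σ                  1,527.9433    11,441.6141
Price P = Σ PV = 1,527.9433.
Macaulay duration = Σ(t·PV) / P = 11,441.6141 / 1,527.9433 = 7.48824 half-year periods.
In years: 7.48824 / 2 = 3.74412 years.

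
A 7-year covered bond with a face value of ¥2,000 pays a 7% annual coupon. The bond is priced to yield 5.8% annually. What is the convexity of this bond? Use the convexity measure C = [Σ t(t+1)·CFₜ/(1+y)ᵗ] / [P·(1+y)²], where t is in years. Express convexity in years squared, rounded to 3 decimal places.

38.828

With y = 0.058:
  t   CF        PV=CF/(1+0.058)^t    t·PV        t(t+1)·PV
  1       140.00       132.3251       132.3251         264.6503
  2       140.00       125.0710       250.1420         750.4261
  3       140.00       118.2146       354.6437       1,418.5749
  4       140.00       111.7340       446.9360       2,234.6801
  5       140.00       105.6087       528.0435       3,168.2610
  6       140.00        99.8192       598.9151       4,192.4059
  7     2,140.00     1,442.1622    10,095.1352      80,761.0816
  Σ                  2,134.9348    12,406.1408      92,790.0799
P = 2,134.9348.
Convexity = Σ t(t+1)·PV / [P·(1+y)²] = 92,790.0799 / (2,134.9348 × 1.119364) = 38.82805.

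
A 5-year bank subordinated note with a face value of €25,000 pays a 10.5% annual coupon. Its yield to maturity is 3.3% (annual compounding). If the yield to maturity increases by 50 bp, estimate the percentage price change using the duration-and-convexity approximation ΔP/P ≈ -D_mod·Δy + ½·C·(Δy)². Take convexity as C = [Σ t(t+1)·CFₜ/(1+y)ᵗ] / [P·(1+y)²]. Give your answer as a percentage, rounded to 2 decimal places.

-2.03%

With y = 0.033:
  t   CF        PV=CF/(1+0.033)^t    t·PV        t(t+1)·PV
  1     2,625.00     2,541.1423     2,541.1423       5,082.2846
  2     2,625.00     2,459.9635     4,919.9270      14,759.7810
  3     2,625.00     2,381.3780     7,144.1341      28,576.5364
  4     2,625.00     2,305.3030     9,221.2121      46,106.0607
  5    27,625.00    23,485.5470   117,427.7348     704,566.4089
  Σ                 33,173.3338   141,254.1504     799,091.0716
P = 33,173.3338; D_Mac = 4.25806 yrs; D_mod = 4.12204 yrs; C = 22.57390.
Duration effect: -4.12204 × (+0.005) = -0.020610
Convexity effect: 0.5 × 22.57390 × (0.005)² = +0.0002822
ΔP/P ≈ -0.020610 + 0.0002822 = -0.020328 = -2.0328%.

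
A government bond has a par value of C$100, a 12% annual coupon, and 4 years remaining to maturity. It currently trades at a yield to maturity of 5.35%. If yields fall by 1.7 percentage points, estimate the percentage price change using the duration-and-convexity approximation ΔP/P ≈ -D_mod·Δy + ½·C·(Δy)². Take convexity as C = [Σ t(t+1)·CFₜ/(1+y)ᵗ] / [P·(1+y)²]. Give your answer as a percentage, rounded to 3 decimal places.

+5.805%

With y = 0.0535:
  t   CF        PV=CF/(1+0.0535)^t    t·PV        t(t+1)·PV
  1        12.00        11.3906        11.3906          22.7812
  2        12.00        10.8122        21.6243          64.8729
  3        12.00        10.2631        30.7892         123.1569
  4       112.00        90.9243       363.6971       1,818.4856
  Σ                    123.3901       427.5013       2,029.2966
P = 123.3901; D_Mac = 3.46463 yrs; D_mod = 3.28869 yrs; C = 14.81822.
Duration effect: -3.28869 × (-0.017) = +0.055908
Convexity effect: 0.5 × 14.81822 × (-0.017)² = +0.0021412
ΔP/P ≈ +0.055908 + 0.0021412 = +0.058049 = +5.8049%.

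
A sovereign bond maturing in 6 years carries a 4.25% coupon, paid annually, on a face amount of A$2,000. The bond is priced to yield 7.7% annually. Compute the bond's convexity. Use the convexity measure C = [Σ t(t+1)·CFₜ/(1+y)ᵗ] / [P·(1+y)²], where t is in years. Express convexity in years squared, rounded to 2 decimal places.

31.11

With y = 0.077:
  t   CF        PV=CF/(1+0.077)^t    t·PV        t(t+1)·PV
  1        85.00        78.9229        78.9229         157.8459
  2        85.00        73.2803       146.5607         439.6821
  3        85.00        68.0412       204.1235         816.4941
  4        85.00        63.1766       252.7063       1,263.5316
  5        85.00        58.6598       293.2989       1,759.7933
  6     2,085.00     1,336.0166     8,016.0993      56,112.6953
  Σ                  1,678.0974     8,991.7117      60,550.0423
P = 1,678.0974.
Convexity = Σ t(t+1)·PV / [P·(1+y)²] = 60,550.0423 / (1,678.0974 × 1.159929) = 31.10756.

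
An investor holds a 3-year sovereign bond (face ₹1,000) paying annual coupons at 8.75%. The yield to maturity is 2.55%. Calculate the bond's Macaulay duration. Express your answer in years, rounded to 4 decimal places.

Periodic yield y = 0.0255. Discount each cash flow and weight by its year:
  t   CF        PV=CF/(1+0.0255)^t    t·PV
  1        87.50        85.3242        85.3242
  2        87.50        83.2026       166.4051
  3     1,087.50     1,008.3755     3,025.1264
  Σ                  1,176.9023     3,276.8558
Price P = Σ PV = 1,176.9023.
Macaulay duration = Σ(t·PV) / P = 3,276.8558 / 1,176.9023 = 2.78431 years.

2.7843 years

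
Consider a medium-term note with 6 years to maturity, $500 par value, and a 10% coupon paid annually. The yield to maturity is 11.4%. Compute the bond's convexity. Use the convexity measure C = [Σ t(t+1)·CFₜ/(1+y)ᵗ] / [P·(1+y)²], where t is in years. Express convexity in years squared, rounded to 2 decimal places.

24.61

With y = 0.114:
  t   CF        PV=CF/(1+0.114)^t    t·PV        t(t+1)·PV
  1        50.00        44.8833        44.8833          89.7666
  2        50.00        40.2902        80.5804         241.7413
  3        50.00        36.1672       108.5015         434.0059
  4        50.00        32.4660       129.8641         649.3207
  5        50.00        29.1437       145.7183         874.3097
  6       550.00       287.7740     1,726.6440      12,086.5078
  Σ                    470.7244     2,236.1916      14,375.6520
P = 470.7244.
Convexity = Σ t(t+1)·PV / [P·(1+y)²] = 14,375.6520 / (470.7244 × 1.240996) = 24.60880.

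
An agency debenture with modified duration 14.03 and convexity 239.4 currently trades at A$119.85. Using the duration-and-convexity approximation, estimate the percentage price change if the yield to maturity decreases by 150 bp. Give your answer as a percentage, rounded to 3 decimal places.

+23.738%

Duration effect: -D_mod·Δy = -14.03 × (-0.015) = +0.210450
Convexity effect: ½·C·(Δy)² = 0.5 × 239.4 × (-0.015)² = +0.0269325
ΔP/P ≈ +0.210450 + 0.0269325 = +0.2373825
= +23.73825%.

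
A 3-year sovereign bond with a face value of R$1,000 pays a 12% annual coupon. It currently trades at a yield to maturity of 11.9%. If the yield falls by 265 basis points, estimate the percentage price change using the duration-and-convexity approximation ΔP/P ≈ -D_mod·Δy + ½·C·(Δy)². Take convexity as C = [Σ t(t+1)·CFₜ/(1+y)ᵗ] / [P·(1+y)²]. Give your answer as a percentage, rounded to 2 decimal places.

+6.66%

With y = 0.119:
  t   CF        PV=CF/(1+0.119)^t    t·PV        t(t+1)·PV
  1       120.00       107.2386       107.2386         214.4772
  2       120.00        95.8343       191.6686         575.0059
  3     1,120.00       799.3330     2,397.9991       9,591.9964
  Σ                  1,002.4060     2,696.9064      10,381.4796
P = 1,002.4060; D_Mac = 2.69043 yrs; D_mod = 2.40432 yrs; C = 8.27095.
Duration effect: -2.40432 × (-0.0265) = +0.063714
Convexity effect: 0.5 × 8.27095 × (-0.0265)² = +0.0029041
ΔP/P ≈ +0.063714 + 0.0029041 = +0.066619 = +6.6619%.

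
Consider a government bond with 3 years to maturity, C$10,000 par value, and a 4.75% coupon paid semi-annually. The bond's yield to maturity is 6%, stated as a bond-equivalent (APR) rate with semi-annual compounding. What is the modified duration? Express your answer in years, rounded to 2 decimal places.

2.75 years

Periodic yield y = 0.03. First find Macaulay duration:
  t   CF        PV=CF/(1+0.03)^t    t·PV
  1       237.50       230.5825       230.5825
  2       237.50       223.8665       447.7331
  3       237.50       217.3461       652.0384
  4       237.50       211.0157       844.0627
  5       237.50       204.8696     1,024.3479
  6    10,237.50     8,573.7451    51,442.4705
  Σ                  9,661.4255    54,641.2351
P = 9,661.4255; Macaulay duration = 54,641.2351 / 9,661.4255 = 5.65561 half-year periods = 2.82780 years.
Modified duration = D_Mac / (1 + y) = 2.82780 / 1.03 = 2.74544 years.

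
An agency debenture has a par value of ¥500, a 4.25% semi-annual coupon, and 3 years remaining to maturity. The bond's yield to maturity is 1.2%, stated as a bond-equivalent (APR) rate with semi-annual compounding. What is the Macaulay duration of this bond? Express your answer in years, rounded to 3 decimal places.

2.856 years

Periodic yield y = 0.006. Discount each cash flow and weight by its period:
  t   CF        PV=CF/(1+0.006)^t    t·PV
  1       10.625        10.5616        10.5616
  2       10.625        10.4986        20.9973
  3       10.625        10.4360        31.3081
  4       10.625        10.3738        41.4951
  5       10.625        10.3119        51.5595
  6      510.625       492.6224     2,955.7346
  Σ                    544.8044     3,111.6563
Price P = Σ PV = 544.8044.
Macaulay duration = Σ(t·PV) / P = 3,111.6563 / 544.8044 = 5.71151 half-year periods.
In years: 5.71151 / 2 = 2.85576 years.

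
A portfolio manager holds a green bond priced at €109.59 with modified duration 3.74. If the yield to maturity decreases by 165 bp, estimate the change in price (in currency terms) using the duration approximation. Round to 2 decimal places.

+€6.76

Duration approximation: ΔP/P ≈ -D_mod · Δy = -3.74 × (-0.0165) = +0.061710.
ΔP ≈ 109.59 × (+0.061710) = +6.7627989.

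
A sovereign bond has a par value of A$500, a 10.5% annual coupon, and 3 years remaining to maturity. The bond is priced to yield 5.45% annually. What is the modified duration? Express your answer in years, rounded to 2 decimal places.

Periodic yield y = 0.0545. First find Macaulay duration:
  t   CF        PV=CF/(1+0.0545)^t    t·PV
  1        52.50        49.7866        49.7866
  2        52.50        47.2135        94.4270
  3       552.50       471.1862     1,413.5585
  Σ                    568.1863     1,557.7721
P = 568.1863; Macaulay duration = 1,557.7721 / 568.1863 = 2.74166 years.
Modified duration = D_Mac / (1 + y) = 2.74166 / 1.0545 = 2.59996 years.

2.60 years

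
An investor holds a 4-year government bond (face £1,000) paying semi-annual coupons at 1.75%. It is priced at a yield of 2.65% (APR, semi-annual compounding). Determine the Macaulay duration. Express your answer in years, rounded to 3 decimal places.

3.878 years

Periodic yield y = 0.01325. Discount each cash flow and weight by its period:
  t   CF        PV=CF/(1+0.01325)^t    t·PV
  1         8.75         8.6356         8.6356
  2         8.75         8.5227        17.0453
  3         8.75         8.4112        25.2336
  4         8.75         8.3012        33.2049
  5         8.75         8.1927        40.9633
  6         8.75         8.0855        48.5132
  7         8.75         7.9798        55.8586
  8     1,008.75       907.9264     7,263.4113
  Σ                    966.0550     7,492.8657
Price P = Σ PV = 966.0550.
Macaulay duration = Σ(t·PV) / P = 7,492.8657 / 966.0550 = 7.75615 half-year periods.
In years: 7.75615 / 2 = 3.87807 years.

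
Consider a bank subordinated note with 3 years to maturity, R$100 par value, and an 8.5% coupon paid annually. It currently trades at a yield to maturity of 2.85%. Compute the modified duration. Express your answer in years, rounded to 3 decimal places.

2.711 years

Periodic yield y = 0.0285. First find Macaulay duration:
  t   CF        PV=CF/(1+0.0285)^t    t·PV
  1         8.50         8.2645         8.2645
  2         8.50         8.0355        16.0709
  3       108.50        99.7279       299.1838
  Σ                    116.0279       323.5192
P = 116.0279; Macaulay duration = 323.5192 / 116.0279 = 2.78829 years.
Modified duration = D_Mac / (1 + y) = 2.78829 / 1.0285 = 2.71102 years.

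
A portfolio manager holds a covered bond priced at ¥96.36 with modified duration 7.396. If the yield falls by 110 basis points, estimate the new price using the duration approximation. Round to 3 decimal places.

Duration approximation: ΔP/P ≈ -D_mod · Δy = -7.396 × (-0.011) = +0.081356.
New price ≈ 96.36 × (1 + 0.081356) = 104.19946416.

¥104.199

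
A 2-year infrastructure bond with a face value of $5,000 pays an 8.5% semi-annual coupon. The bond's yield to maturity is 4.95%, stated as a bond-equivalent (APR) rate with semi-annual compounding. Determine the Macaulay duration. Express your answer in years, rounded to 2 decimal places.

Periodic yield y = 0.02475. Discount each cash flow and weight by its period:
  t   CF        PV=CF/(1+0.02475)^t    t·PV
  1       212.50       207.3677       207.3677
  2       212.50       202.3593       404.7185
  3       212.50       197.4718       592.4155
  4     5,212.50     4,726.8776    18,907.5105
  Σ                  5,334.0764    20,112.0122
Price P = Σ PV = 5,334.0764.
Macaulay duration = Σ(t·PV) / P = 20,112.0122 / 5,334.0764 = 3.77048 half-year periods.
In years: 3.77048 / 2 = 1.88524 years.

1.89 years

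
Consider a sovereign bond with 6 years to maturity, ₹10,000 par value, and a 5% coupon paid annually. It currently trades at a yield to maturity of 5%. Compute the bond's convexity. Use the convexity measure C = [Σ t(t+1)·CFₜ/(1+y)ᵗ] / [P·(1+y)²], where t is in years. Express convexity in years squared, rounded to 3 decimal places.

With y = 0.05:
  t   CF        PV=CF/(1+0.05)^t    t·PV        t(t+1)·PV
  1       500.00       476.1905       476.1905         952.3810
  2       500.00       453.5147       907.0295       2,721.0884
  3       500.00       431.9188     1,295.7564       5,183.0256
  4       500.00       411.3512     1,645.4049       8,227.0247
  5       500.00       391.7631     1,958.8154      11,752.8925
  6    10,500.00     7,835.2617    47,011.5700     329,080.9899
  Σ                 10,000.0000    53,294.7667     357,917.4021
P = 10,000.0000.
Convexity = Σ t(t+1)·PV / [P·(1+y)²] = 357,917.4021 / (10,000.0000 × 1.102500) = 32.46416.

32.464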